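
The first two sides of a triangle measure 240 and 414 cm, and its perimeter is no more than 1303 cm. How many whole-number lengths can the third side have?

475

Triangle inequality: 174 < x < 654. Perimeter ≤ 1303 gives x ≤ 1303 − 240 − 414 = 649.
So 174 < x ≤ 649; integers 175 through 649: 475 values.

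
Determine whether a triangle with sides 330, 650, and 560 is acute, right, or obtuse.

Compare the square of the longest side to the sum of squares of the other two: 330² + 560² = 422500 = 650².

right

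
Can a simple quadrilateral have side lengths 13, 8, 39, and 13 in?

For a quadrilateral, each side must be shorter than the sum of the others.
Here the longest side is 39, but the remaining 3 sides sum to only 34.

No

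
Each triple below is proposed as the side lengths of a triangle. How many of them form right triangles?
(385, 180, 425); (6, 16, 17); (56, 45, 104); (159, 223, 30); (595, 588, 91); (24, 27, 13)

2

(385,180,425): 180²+385² = 180625 = 425² → right
(6,16,17): 6²+16² = 292 > 289 = 17² → acute
(56,45,104): 45+56 ≤ 104, not a triangle
(159,223,30): 30+159 ≤ 223, not a triangle
(595,588,91): 91²+588² = 354025 = 595² → right
(24,27,13): 13²+24² = 745 > 729 = 27² → acute
2 of the 6 are right.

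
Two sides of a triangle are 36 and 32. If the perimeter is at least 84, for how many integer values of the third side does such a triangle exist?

52

Triangle inequality: 4 < x < 68. Perimeter ≥ 84 gives x ≥ 84 − 36 − 32 = 16.
So 16 ≤ x < 68; integers 16 through 67: 52 values.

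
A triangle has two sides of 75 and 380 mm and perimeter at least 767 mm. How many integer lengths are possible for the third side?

143

Triangle inequality: 305 < x < 455. Perimeter ≥ 767 gives x ≥ 767 − 75 − 380 = 312.
So 312 ≤ x < 455; integers 312 through 454: 143 values.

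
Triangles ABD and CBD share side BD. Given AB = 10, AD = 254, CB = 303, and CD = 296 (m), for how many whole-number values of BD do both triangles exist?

19

From triangle ABD: 244 < BD < 264.
From triangle CBD: 7 < BD < 599.
Intersection: 244 < BD < 264, so integers 245 through 263: 19 values.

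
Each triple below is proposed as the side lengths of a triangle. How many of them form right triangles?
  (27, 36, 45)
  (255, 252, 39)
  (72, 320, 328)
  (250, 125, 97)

(27,36,45): 27²+36² = 2025 = 45² → right
(255,252,39): 39²+252² = 65025 = 255² → right
(72,320,328): 72²+320² = 107584 = 328² → right
(250,125,97): 97+125 ≤ 250, not a triangle
3 of the 4 are right.

3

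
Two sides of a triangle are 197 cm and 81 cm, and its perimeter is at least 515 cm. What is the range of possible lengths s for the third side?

Triangle inequality alone gives 116 < s < 278.
The perimeter condition gives s ≥ 515 − 197 − 81 = 237.
Intersecting the two: 237 ≤ s < 278.

237 ≤ s < 278 cm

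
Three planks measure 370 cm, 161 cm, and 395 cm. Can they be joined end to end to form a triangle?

The longest side is 395, and the other two sum to 531.
Since 531 > 395, the triangle inequality holds.

Yes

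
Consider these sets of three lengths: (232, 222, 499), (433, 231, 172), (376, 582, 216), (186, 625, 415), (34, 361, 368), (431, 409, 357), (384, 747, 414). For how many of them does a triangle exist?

4

(222,232,499): 222+232 ≤ 499 → not valid
(172,231,433): 172+231 ≤ 433 → not valid
(216,376,582): 216+376 > 582 → valid
(186,415,625): 186+415 ≤ 625 → not valid
(34,361,368): 34+361 > 368 → valid
(357,409,431): 357+409 > 431 → valid
(384,414,747): 384+414 > 747 → valid
4 of the 7 triples form a triangle.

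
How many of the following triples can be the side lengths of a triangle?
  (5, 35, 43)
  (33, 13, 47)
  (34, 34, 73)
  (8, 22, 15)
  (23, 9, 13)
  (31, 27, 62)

1

(5,35,43): 5+35 ≤ 43 → not valid
(13,33,47): 13+33 ≤ 47 → not valid
(34,34,73): 34+34 ≤ 73 → not valid
(8,15,22): 8+15 > 22 → valid
(9,13,23): 9+13 ≤ 23 → not valid
(27,31,62): 27+31 ≤ 62 → not valid
1 of the 6 triples forms a triangle.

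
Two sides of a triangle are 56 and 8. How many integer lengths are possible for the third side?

15

The third side lies in the open interval (48, 64).
Integers from 49 to 63 inclusive: 63 − 49 + 1 = 15.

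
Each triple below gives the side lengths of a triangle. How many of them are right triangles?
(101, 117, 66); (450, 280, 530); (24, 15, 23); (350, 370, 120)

2

(101,117,66): 66²+101² = 14557 > 13689 = 117² → acute
(450,280,530): 280²+450² = 280900 = 530² → right
(24,15,23): 15²+23² = 754 > 576 = 24² → acute
(350,370,120): 120²+350² = 136900 = 370² → right
2 of the 4 are right.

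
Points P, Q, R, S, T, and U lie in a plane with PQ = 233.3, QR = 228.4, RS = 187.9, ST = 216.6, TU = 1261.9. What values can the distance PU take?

395.7 ≤ PU ≤ 2128.1

The maximum is all hops collinear in one direction: 233.3 + 228.4 + 187.9 + 216.6 + 1261.9 = 2128.1.
The longest hop is 1261.9; the others sum to 866.2. Folding the others back against it leaves at least 1261.9 − 866.2 = 395.7.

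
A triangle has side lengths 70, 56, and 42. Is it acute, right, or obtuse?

right

Compare the square of the longest side to the sum of squares of the other two: 42² + 56² = 4900 = 70².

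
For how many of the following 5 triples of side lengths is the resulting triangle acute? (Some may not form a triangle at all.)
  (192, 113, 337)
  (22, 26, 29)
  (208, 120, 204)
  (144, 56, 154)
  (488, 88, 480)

(192,113,337): 113+192 ≤ 337, not a triangle
(22,26,29): 22²+26² = 1160 > 841 = 29² → acute
(208,120,204): 120²+204² = 56016 > 43264 = 208² → acute
(144,56,154): 56²+144² = 23872 > 23716 = 154² → acute
(488,88,480): 88²+480² = 238144 = 488² → right
3 of the 5 are acute.

3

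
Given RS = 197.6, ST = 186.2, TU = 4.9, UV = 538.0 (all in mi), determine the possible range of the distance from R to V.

149.3 ≤ RV ≤ 926.7 mi

The maximum is all hops collinear in one direction: 197.6 + 186.2 + 4.9 + 538.0 = 926.7.
The longest hop is 538.0; the others sum to 388.7. Folding the others back against it leaves at least 538.0 − 388.7 = 149.3.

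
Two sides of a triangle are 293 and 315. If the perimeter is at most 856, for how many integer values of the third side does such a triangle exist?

226

Triangle inequality: 22 < x < 608. Perimeter ≤ 856 gives x ≤ 856 − 293 − 315 = 248.
So 22 < x ≤ 248; integers 23 through 248: 226 values.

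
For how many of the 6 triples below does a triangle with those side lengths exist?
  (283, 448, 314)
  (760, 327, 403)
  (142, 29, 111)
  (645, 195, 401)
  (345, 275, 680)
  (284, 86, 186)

(283,314,448): 283+314 > 448 → valid
(327,403,760): 327+403 ≤ 760 → not valid
(29,111,142): 29+111 ≤ 142 → not valid
(195,401,645): 195+401 ≤ 645 → not valid
(275,345,680): 275+345 ≤ 680 → not valid
(86,186,284): 86+186 ≤ 284 → not valid
1 of the 6 triples forms a triangle.

1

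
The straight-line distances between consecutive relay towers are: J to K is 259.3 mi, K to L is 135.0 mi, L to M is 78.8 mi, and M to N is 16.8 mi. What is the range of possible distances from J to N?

28.7 ≤ JN ≤ 489.9 mi

The maximum is all hops collinear in one direction: 259.3 + 135.0 + 78.8 + 16.8 = 489.9.
The longest hop is 259.3; the others sum to 230.6. Folding the others back against it leaves at least 259.3 − 230.6 = 28.7.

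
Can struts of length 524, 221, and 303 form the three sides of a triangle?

No

The two shorter sides sum to 524, exactly equal to the longest side 524.
That gives only a degenerate (flat) triangle — the inequality must be strict.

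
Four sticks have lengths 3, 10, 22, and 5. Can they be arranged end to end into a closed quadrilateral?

For a quadrilateral, each side must be shorter than the sum of the others.
Here the longest side is 22, but the remaining 3 sides sum to only 18.

No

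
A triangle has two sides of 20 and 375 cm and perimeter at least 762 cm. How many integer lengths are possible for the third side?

Triangle inequality: 355 < x < 395. Perimeter ≥ 762 gives x ≥ 762 − 20 − 375 = 367.
So 367 ≤ x < 395; integers 367 through 394: 28 values.

28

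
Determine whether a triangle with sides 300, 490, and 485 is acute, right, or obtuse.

acute

Compare the square of the longest side to the sum of squares of the other two: 300² + 485² = 325225 > 240100 = 490².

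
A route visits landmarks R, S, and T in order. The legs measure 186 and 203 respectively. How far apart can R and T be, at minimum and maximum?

17 ≤ RT ≤ 389

By the triangle inequality, |186 − 203| ≤ RT ≤ 186 + 203.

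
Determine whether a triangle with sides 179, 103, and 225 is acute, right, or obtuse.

Compare the square of the longest side to the sum of squares of the other two: 103² + 179² = 42650 < 50625 = 225².

obtuse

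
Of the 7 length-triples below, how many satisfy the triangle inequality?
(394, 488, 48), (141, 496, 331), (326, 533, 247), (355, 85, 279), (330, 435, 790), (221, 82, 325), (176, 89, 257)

(48,394,488): 48+394 ≤ 488 → not valid
(141,331,496): 141+331 ≤ 496 → not valid
(247,326,533): 247+326 > 533 → valid
(85,279,355): 85+279 > 355 → valid
(330,435,790): 330+435 ≤ 790 → not valid
(82,221,325): 82+221 ≤ 325 → not valid
(89,176,257): 89+176 > 257 → valid
3 of the 7 triples form a triangle.

3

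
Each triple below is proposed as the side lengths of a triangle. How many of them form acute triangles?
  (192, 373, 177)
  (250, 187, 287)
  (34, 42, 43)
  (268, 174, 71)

(192,373,177): 177+192 ≤ 373, not a triangle
(250,187,287): 187²+250² = 97469 > 82369 = 287² → acute
(34,42,43): 34²+42² = 2920 > 1849 = 43² → acute
(268,174,71): 71+174 ≤ 268, not a triangle
2 of the 4 are acute.

2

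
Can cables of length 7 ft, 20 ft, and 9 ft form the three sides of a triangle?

The longest side is 20, but the other two sum to only 16.
16 < 20, so the triangle inequality fails.

No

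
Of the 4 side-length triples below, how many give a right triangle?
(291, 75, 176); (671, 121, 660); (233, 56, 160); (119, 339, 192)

(291,75,176): 75+176 ≤ 291, not a triangle
(671,121,660): 121²+660² = 450241 = 671² → right
(233,56,160): 56+160 ≤ 233, not a triangle
(119,339,192): 119+192 ≤ 339, not a triangle
1 of the 4 is right.

1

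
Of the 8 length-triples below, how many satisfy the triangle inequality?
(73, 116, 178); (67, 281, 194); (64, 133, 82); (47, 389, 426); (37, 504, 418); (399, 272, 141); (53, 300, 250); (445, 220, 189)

(73,116,178): 73+116 > 178 → valid
(67,194,281): 67+194 ≤ 281 → not valid
(64,82,133): 64+82 > 133 → valid
(47,389,426): 47+389 > 426 → valid
(37,418,504): 37+418 ≤ 504 → not valid
(141,272,399): 141+272 > 399 → valid
(53,250,300): 53+250 > 300 → valid
(189,220,445): 189+220 ≤ 445 → not valid
5 of the 8 triples form a triangle.

5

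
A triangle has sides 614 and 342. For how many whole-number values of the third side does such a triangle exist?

683

The third side lies in the open interval (272, 956).
Integers from 273 to 955 inclusive: 955 − 273 + 1 = 683.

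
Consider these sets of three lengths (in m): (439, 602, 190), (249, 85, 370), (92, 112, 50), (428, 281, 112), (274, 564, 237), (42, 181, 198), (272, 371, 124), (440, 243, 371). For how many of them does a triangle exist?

(190,439,602): 190+439 > 602 → valid
(85,249,370): 85+249 ≤ 370 → not valid
(50,92,112): 50+92 > 112 → valid
(112,281,428): 112+281 ≤ 428 → not valid
(237,274,564): 237+274 ≤ 564 → not valid
(42,181,198): 42+181 > 198 → valid
(124,272,371): 124+272 > 371 → valid
(243,371,440): 243+371 > 440 → valid
5 of the 8 triples form a triangle.

5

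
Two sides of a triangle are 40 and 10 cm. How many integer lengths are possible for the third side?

The third side lies in the open interval (30, 50).
Integers from 31 to 49 inclusive: 49 − 31 + 1 = 19.

19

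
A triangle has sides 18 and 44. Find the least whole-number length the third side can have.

27

The third side must be strictly greater than |18 − 44| = 26.
The smallest integer above 26 is 27.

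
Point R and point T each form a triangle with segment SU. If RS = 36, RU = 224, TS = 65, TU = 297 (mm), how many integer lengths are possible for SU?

27

From triangle RSU: 188 < SU < 260.
From triangle TSU: 232 < SU < 362.
Intersection: 232 < SU < 260, so integers 233 through 259: 27 values.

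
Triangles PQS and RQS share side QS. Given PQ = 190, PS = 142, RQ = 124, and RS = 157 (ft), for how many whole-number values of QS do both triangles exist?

232

From triangle PQS: 48 < QS < 332.
From triangle RQS: 33 < QS < 281.
Intersection: 48 < QS < 281, so integers 49 through 280: 232 values.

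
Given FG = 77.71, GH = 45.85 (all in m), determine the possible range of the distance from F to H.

31.86 ≤ FH ≤ 123.56 m

By the triangle inequality, |77.71 − 45.85| ≤ FH ≤ 77.71 + 45.85.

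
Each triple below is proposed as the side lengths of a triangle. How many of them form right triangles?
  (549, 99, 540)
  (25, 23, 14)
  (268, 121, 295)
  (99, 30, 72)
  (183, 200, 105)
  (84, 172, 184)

(549,99,540): 99²+540² = 301401 = 549² → right
(25,23,14): 14²+23² = 725 > 625 = 25² → acute
(268,121,295): 121²+268² = 86465 < 87025 = 295² → obtuse
(99,30,72): 30²+72² = 6084 < 9801 = 99² → obtuse
(183,200,105): 105²+183² = 44514 > 40000 = 200² → acute
(84,172,184): 84²+172² = 36640 > 33856 = 184² → acute
1 of the 6 is right.

1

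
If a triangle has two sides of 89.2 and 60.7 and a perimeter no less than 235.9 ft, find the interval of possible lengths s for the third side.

Triangle inequality alone gives 28.5 < s < 149.9.
The perimeter condition gives s ≥ 235.9 − 89.2 − 60.7 = 86.0.
Intersecting the two: 86.0 ≤ s < 149.9.

86.0 ≤ s < 149.9 ft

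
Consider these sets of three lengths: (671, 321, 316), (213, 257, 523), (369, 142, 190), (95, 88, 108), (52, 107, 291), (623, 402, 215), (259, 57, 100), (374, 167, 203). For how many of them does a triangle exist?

(316,321,671): 316+321 ≤ 671 → not valid
(213,257,523): 213+257 ≤ 523 → not valid
(142,190,369): 142+190 ≤ 369 → not valid
(88,95,108): 88+95 > 108 → valid
(52,107,291): 52+107 ≤ 291 → not valid
(215,402,623): 215+402 ≤ 623 → not valid
(57,100,259): 57+100 ≤ 259 → not valid
(167,203,374): 167+203 ≤ 374 → not valid
1 of the 8 triples forms a triangle.

1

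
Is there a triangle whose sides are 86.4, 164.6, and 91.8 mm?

The longest side is 164.6, and the other two sum to 178.2.
Since 178.2 > 164.6, the triangle inequality holds.

Yes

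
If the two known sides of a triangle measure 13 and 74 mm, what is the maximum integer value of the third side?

The third side must be strictly less than 13 + 74 = 87.
The largest integer below 87 is 86.

86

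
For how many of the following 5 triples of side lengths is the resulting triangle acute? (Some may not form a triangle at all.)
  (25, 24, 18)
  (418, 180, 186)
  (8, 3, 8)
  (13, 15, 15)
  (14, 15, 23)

3

(25,24,18): 18²+24² = 900 > 625 = 25² → acute
(418,180,186): 180+186 ≤ 418, not a triangle
(8,3,8): 3²+8² = 73 > 64 = 8² → acute
(13,15,15): 13²+15² = 394 > 225 = 15² → acute
(14,15,23): 14²+15² = 421 < 529 = 23² → obtuse
3 of the 5 are acute.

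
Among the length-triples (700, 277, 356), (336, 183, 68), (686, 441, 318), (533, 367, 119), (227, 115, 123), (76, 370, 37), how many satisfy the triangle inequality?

2

(277,356,700): 277+356 ≤ 700 → not valid
(68,183,336): 68+183 ≤ 336 → not valid
(318,441,686): 318+441 > 686 → valid
(119,367,533): 119+367 ≤ 533 → not valid
(115,123,227): 115+123 > 227 → valid
(37,76,370): 37+76 ≤ 370 → not valid
2 of the 6 triples form a triangle.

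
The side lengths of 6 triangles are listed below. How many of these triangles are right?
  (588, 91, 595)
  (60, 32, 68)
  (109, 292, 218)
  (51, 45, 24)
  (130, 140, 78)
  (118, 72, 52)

(588,91,595): 91²+588² = 354025 = 595² → right
(60,32,68): 32²+60² = 4624 = 68² → right
(109,292,218): 109²+218² = 59405 < 85264 = 292² → obtuse
(51,45,24): 24²+45² = 2601 = 51² → right
(130,140,78): 78²+130² = 22984 > 19600 = 140² → acute
(118,72,52): 52²+72² = 7888 < 13924 = 118² → obtuse
3 of the 6 are right.

3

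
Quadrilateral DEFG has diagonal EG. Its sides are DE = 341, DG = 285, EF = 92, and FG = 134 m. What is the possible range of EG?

56 < EG < 226

From triangle DEG: |341 − 285| < EG < 341 + 285, i.e. 56 < EG < 626.
From triangle FEG: 42 < EG < 226.
Both must hold, so EG lies in the intersection.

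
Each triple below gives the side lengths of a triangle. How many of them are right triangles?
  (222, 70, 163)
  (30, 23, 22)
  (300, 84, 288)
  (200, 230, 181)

1

(222,70,163): 70²+163² = 31469 < 49284 = 222² → obtuse
(30,23,22): 22²+23² = 1013 > 900 = 30² → acute
(300,84,288): 84²+288² = 90000 = 300² → right
(200,230,181): 181²+200² = 72761 > 52900 = 230² → acute
1 of the 4 is right.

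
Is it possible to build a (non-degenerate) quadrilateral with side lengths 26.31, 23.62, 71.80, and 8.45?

No

For a quadrilateral, each side must be shorter than the sum of the others.
Here the longest side is 71.80, but the remaining 3 sides sum to only 58.38.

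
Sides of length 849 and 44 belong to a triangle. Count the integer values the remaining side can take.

The third side lies in the open interval (805, 893).
Integers from 806 to 892 inclusive: 892 − 806 + 1 = 87.

87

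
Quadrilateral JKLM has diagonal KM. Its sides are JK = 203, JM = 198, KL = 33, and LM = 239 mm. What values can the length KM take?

From triangle JKM: |203 − 198| < KM < 203 + 198, i.e. 5 < KM < 401.
From triangle LKM: 206 < KM < 272.
Both must hold, so KM lies in the intersection.

206 < KM < 272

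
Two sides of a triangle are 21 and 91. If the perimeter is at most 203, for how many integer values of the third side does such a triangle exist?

21

Triangle inequality: 70 < x < 112. Perimeter ≤ 203 gives x ≤ 203 − 21 − 91 = 91.
So 70 < x ≤ 91; integers 71 through 91: 21 values.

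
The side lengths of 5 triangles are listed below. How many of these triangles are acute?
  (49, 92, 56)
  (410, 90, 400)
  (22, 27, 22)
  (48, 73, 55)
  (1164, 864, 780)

1

(49,92,56): 49²+56² = 5537 < 8464 = 92² → obtuse
(410,90,400): 90²+400² = 168100 = 410² → right
(22,27,22): 22²+22² = 968 > 729 = 27² → acute
(48,73,55): 48²+55² = 5329 = 73² → right
(1164,864,780): 780²+864² = 1354896 = 1164² → right
1 of the 5 is acute.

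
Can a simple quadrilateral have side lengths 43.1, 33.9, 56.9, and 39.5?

Yes

A quadrilateral exists iff every side is shorter than the sum of the others — equivalently, the longest side is less than the sum of the rest.
Longest side 56.9 < 116.5 (sum of the remaining 3), so yes.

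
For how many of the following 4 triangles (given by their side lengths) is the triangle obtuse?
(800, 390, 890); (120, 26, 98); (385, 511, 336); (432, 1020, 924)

1

(800,390,890): 390²+800² = 792100 = 890² → right
(120,26,98): 26²+98² = 10280 < 14400 = 120² → obtuse
(385,511,336): 336²+385² = 261121 = 511² → right
(432,1020,924): 432²+924² = 1040400 = 1020² → right
1 of the 4 is obtuse.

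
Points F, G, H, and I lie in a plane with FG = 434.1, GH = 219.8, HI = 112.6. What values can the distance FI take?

The maximum is all hops collinear in one direction: 434.1 + 219.8 + 112.6 = 766.5.
The longest hop is 434.1; the others sum to 332.4. Folding the others back against it leaves at least 434.1 − 332.4 = 101.7.

101.7 ≤ FI ≤ 766.5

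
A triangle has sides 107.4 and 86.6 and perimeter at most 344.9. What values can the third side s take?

20.8 < s ≤ 150.9

Triangle inequality alone gives 20.8 < s < 194.0.
The perimeter condition gives s ≤ 344.9 − 107.4 − 86.6 = 150.9.
Intersecting the two: 20.8 < s ≤ 150.9.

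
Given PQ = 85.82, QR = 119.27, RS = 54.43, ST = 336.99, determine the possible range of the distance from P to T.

The maximum is all hops collinear in one direction: 85.82 + 119.27 + 54.43 + 336.99 = 596.51.
The longest hop is 336.99; the others sum to 259.52. Folding the others back against it leaves at least 336.99 − 259.52 = 77.47.

77.47 ≤ PT ≤ 596.51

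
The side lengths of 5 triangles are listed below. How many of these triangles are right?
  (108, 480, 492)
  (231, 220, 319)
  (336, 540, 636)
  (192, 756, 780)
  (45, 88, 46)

(108,480,492): 108²+480² = 242064 = 492² → right
(231,220,319): 220²+231² = 101761 = 319² → right
(336,540,636): 336²+540² = 404496 = 636² → right
(192,756,780): 192²+756² = 608400 = 780² → right
(45,88,46): 45²+46² = 4141 < 7744 = 88² → obtuse
4 of the 5 are right.

4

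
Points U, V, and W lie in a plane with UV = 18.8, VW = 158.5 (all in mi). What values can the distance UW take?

139.7 ≤ UW ≤ 177.3 mi

By the triangle inequality, |18.8 − 158.5| ≤ UW ≤ 18.8 + 158.5.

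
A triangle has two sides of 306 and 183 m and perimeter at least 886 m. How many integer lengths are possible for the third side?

92

Triangle inequality: 123 < x < 489. Perimeter ≥ 886 gives x ≥ 886 − 306 − 183 = 397.
So 397 ≤ x < 489; integers 397 through 488: 92 values.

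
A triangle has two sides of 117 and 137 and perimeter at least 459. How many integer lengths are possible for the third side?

Triangle inequality: 20 < x < 254. Perimeter ≥ 459 gives x ≥ 459 − 117 − 137 = 205.
So 205 ≤ x < 254; integers 205 through 253: 49 values.

49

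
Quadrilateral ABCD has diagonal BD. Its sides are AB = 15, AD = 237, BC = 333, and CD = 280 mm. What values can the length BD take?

From triangle ABD: |15 − 237| < BD < 15 + 237, i.e. 222 < BD < 252.
From triangle CBD: 53 < BD < 613.
Both must hold, so BD lies in the intersection.

222 < BD < 252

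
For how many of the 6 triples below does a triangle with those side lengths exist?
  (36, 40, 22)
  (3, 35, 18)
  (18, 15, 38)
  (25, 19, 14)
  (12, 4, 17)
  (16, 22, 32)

(22,36,40): 22+36 > 40 → valid
(3,18,35): 3+18 ≤ 35 → not valid
(15,18,38): 15+18 ≤ 38 → not valid
(14,19,25): 14+19 > 25 → valid
(4,12,17): 4+12 ≤ 17 → not valid
(16,22,32): 16+22 > 32 → valid
3 of the 6 triples form a triangle.

3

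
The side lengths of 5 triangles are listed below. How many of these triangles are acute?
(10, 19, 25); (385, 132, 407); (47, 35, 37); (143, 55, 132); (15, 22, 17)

2

(10,19,25): 10²+19² = 461 < 625 = 25² → obtuse
(385,132,407): 132²+385² = 165649 = 407² → right
(47,35,37): 35²+37² = 2594 > 2209 = 47² → acute
(143,55,132): 55²+132² = 20449 = 143² → right
(15,22,17): 15²+17² = 514 > 484 = 22² → acute
2 of the 5 are acute.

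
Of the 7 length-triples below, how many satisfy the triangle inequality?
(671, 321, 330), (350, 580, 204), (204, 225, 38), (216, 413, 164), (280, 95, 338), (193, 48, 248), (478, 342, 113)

2

(321,330,671): 321+330 ≤ 671 → not valid
(204,350,580): 204+350 ≤ 580 → not valid
(38,204,225): 38+204 > 225 → valid
(164,216,413): 164+216 ≤ 413 → not valid
(95,280,338): 95+280 > 338 → valid
(48,193,248): 48+193 ≤ 248 → not valid
(113,342,478): 113+342 ≤ 478 → not valid
2 of the 7 triples form a triangle.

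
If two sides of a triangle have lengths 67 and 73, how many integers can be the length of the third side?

The third side lies in the open interval (6, 140).
Integers from 7 to 139 inclusive: 139 − 7 + 1 = 133.

133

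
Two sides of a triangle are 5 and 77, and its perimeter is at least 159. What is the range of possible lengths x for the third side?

Triangle inequality alone gives 72 < x < 82.
The perimeter condition gives x ≥ 159 − 5 − 77 = 77.
Intersecting the two: 77 ≤ x < 82.

77 ≤ x < 82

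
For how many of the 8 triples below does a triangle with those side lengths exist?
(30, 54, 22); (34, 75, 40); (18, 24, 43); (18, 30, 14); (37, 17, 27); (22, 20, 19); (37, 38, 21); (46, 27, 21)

(22,30,54): 22+30 ≤ 54 → not valid
(34,40,75): 34+40 ≤ 75 → not valid
(18,24,43): 18+24 ≤ 43 → not valid
(14,18,30): 14+18 > 30 → valid
(17,27,37): 17+27 > 37 → valid
(19,20,22): 19+20 > 22 → valid
(21,37,38): 21+37 > 38 → valid
(21,27,46): 21+27 > 46 → valid
5 of the 8 triples form a triangle.

5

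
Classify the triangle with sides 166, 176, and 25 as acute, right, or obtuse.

Compare the square of the longest side to the sum of squares of the other two: 25² + 166² = 28181 < 30976 = 176².

obtuse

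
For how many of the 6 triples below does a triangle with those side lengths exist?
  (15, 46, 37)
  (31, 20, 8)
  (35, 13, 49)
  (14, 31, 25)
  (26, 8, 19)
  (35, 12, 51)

3

(15,37,46): 15+37 > 46 → valid
(8,20,31): 8+20 ≤ 31 → not valid
(13,35,49): 13+35 ≤ 49 → not valid
(14,25,31): 14+25 > 31 → valid
(8,19,26): 8+19 > 26 → valid
(12,35,51): 12+35 ≤ 51 → not valid
3 of the 6 triples form a triangle.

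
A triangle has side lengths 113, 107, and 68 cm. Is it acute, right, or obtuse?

acute

Compare the square of the longest side to the sum of squares of the other two: 68² + 107² = 16073 > 12769 = 113².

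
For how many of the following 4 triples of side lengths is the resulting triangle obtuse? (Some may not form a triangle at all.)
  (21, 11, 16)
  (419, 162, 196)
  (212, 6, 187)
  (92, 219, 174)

(21,11,16): 11²+16² = 377 < 441 = 21² → obtuse
(419,162,196): 162+196 ≤ 419, not a triangle
(212,6,187): 6+187 ≤ 212, not a triangle
(92,219,174): 92²+174² = 38740 < 47961 = 219² → obtuse
2 of the 4 are obtuse.

2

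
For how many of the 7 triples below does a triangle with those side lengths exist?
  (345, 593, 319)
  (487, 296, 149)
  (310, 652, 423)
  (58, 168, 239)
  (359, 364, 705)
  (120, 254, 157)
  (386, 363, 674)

5

(319,345,593): 319+345 > 593 → valid
(149,296,487): 149+296 ≤ 487 → not valid
(310,423,652): 310+423 > 652 → valid
(58,168,239): 58+168 ≤ 239 → not valid
(359,364,705): 359+364 > 705 → valid
(120,157,254): 120+157 > 254 → valid
(363,386,674): 363+386 > 674 → valid
5 of the 7 triples form a triangle.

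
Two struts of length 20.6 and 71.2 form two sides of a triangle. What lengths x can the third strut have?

By the triangle inequality, x must be less than 20.6 + 71.2 = 91.8 and greater than |20.6 − 71.2| = 50.6.

50.6 < x < 91.8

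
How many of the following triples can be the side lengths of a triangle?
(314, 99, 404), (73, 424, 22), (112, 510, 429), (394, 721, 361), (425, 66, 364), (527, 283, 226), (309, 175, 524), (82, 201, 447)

4

(99,314,404): 99+314 > 404 → valid
(22,73,424): 22+73 ≤ 424 → not valid
(112,429,510): 112+429 > 510 → valid
(361,394,721): 361+394 > 721 → valid
(66,364,425): 66+364 > 425 → valid
(226,283,527): 226+283 ≤ 527 → not valid
(175,309,524): 175+309 ≤ 524 → not valid
(82,201,447): 82+201 ≤ 447 → not valid
4 of the 8 triples form a triangle.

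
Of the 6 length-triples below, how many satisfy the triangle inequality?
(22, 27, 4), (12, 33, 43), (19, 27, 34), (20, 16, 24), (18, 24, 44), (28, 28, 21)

4

(4,22,27): 4+22 ≤ 27 → not valid
(12,33,43): 12+33 > 43 → valid
(19,27,34): 19+27 > 34 → valid
(16,20,24): 16+20 > 24 → valid
(18,24,44): 18+24 ≤ 44 → not valid
(21,28,28): 21+28 > 28 → valid
4 of the 6 triples form a triangle.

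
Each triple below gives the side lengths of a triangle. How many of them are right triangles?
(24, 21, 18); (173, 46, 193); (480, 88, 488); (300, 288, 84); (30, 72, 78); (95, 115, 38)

3

(24,21,18): 18²+21² = 765 > 576 = 24² → acute
(173,46,193): 46²+173² = 32045 < 37249 = 193² → obtuse
(480,88,488): 88²+480² = 238144 = 488² → right
(300,288,84): 84²+288² = 90000 = 300² → right
(30,72,78): 30²+72² = 6084 = 78² → right
(95,115,38): 38²+95² = 10469 < 13225 = 115² → obtuse
3 of the 6 are right.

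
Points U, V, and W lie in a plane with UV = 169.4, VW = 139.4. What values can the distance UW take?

By the triangle inequality, |169.4 − 139.4| ≤ UW ≤ 169.4 + 139.4.

30.0 ≤ UW ≤ 308.8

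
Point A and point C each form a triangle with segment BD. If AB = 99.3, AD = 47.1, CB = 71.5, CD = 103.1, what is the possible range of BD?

52.2 < BD < 146.4

From triangle ABD: |99.3 − 47.1| < BD < 99.3 + 47.1, i.e. 52.2 < BD < 146.4.
From triangle CBD: 31.6 < BD < 174.6.
Both must hold, so BD lies in the intersection.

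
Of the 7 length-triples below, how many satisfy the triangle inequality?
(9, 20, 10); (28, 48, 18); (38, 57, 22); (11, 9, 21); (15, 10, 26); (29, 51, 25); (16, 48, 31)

2

(9,10,20): 9+10 ≤ 20 → not valid
(18,28,48): 18+28 ≤ 48 → not valid
(22,38,57): 22+38 > 57 → valid
(9,11,21): 9+11 ≤ 21 → not valid
(10,15,26): 10+15 ≤ 26 → not valid
(25,29,51): 25+29 > 51 → valid
(16,31,48): 16+31 ≤ 48 → not valid
2 of the 7 triples form a triangle.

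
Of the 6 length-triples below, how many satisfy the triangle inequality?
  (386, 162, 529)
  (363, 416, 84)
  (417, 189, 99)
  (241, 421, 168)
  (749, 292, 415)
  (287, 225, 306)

(162,386,529): 162+386 > 529 → valid
(84,363,416): 84+363 > 416 → valid
(99,189,417): 99+189 ≤ 417 → not valid
(168,241,421): 168+241 ≤ 421 → not valid
(292,415,749): 292+415 ≤ 749 → not valid
(225,287,306): 225+287 > 306 → valid
3 of the 6 triples form a triangle.

3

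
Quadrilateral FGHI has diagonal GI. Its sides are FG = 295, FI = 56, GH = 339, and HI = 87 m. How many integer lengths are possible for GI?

From triangle FGI: 239 < GI < 351.
From triangle HGI: 252 < GI < 426.
Intersection: 252 < GI < 351, so integers 253 through 350: 98 values.

98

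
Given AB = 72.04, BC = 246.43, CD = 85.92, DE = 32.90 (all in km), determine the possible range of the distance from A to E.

55.57 ≤ AE ≤ 437.29 km

The maximum is all hops collinear in one direction: 72.04 + 246.43 + 85.92 + 32.90 = 437.29.
The longest hop is 246.43; the others sum to 190.86. Folding the others back against it leaves at least 246.43 − 190.86 = 55.57.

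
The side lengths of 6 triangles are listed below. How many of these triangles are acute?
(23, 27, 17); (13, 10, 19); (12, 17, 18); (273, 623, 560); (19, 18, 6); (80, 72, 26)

(23,27,17): 17²+23² = 818 > 729 = 27² → acute
(13,10,19): 10²+13² = 269 < 361 = 19² → obtuse
(12,17,18): 12²+17² = 433 > 324 = 18² → acute
(273,623,560): 273²+560² = 388129 = 623² → right
(19,18,6): 6²+18² = 360 < 361 = 19² → obtuse
(80,72,26): 26²+72² = 5860 < 6400 = 80² → obtuse
2 of the 6 are acute.

2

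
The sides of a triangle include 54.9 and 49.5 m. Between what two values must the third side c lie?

By the triangle inequality, c must be less than 54.9 + 49.5 = 104.4 and greater than |54.9 − 49.5| = 5.4.

5.4 < c < 104.4 (m)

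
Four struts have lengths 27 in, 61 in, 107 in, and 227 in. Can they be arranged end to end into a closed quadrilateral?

No

For a quadrilateral, each side must be shorter than the sum of the others.
Here the longest side is 227, but the remaining 3 sides sum to only 195.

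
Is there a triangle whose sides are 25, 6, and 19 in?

The two shorter sides sum to 25, exactly equal to the longest side 25.
That gives only a degenerate (flat) triangle — the inequality must be strict.

No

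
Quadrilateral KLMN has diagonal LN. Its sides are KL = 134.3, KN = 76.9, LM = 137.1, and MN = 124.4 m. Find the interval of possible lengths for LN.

57.4 < LN < 211.2

From triangle KLN: |134.3 − 76.9| < LN < 134.3 + 76.9, i.e. 57.4 < LN < 211.2.
From triangle MLN: 12.7 < LN < 261.5.
Both must hold, so LN lies in the intersection.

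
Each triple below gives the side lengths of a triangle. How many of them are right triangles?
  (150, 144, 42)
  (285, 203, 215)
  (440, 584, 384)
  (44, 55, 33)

(150,144,42): 42²+144² = 22500 = 150² → right
(285,203,215): 203²+215² = 87434 > 81225 = 285² → acute
(440,584,384): 384²+440² = 341056 = 584² → right
(44,55,33): 33²+44² = 3025 = 55² → right
3 of the 4 are right.

3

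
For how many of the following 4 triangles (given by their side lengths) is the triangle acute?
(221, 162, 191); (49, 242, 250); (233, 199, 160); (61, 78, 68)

3

(221,162,191): 162²+191² = 62725 > 48841 = 221² → acute
(49,242,250): 49²+242² = 60965 < 62500 = 250² → obtuse
(233,199,160): 160²+199² = 65201 > 54289 = 233² → acute
(61,78,68): 61²+68² = 8345 > 6084 = 78² → acute
3 of the 4 are acute.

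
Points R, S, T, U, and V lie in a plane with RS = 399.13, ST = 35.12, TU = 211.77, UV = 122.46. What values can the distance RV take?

The maximum is all hops collinear in one direction: 399.13 + 35.12 + 211.77 + 122.46 = 768.48.
The longest hop is 399.13; the others sum to 369.35. Folding the others back against it leaves at least 399.13 − 369.35 = 29.78.

29.78 ≤ RV ≤ 768.48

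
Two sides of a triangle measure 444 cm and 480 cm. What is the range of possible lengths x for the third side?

36 < x < 924

By the triangle inequality, x must be less than 444 + 480 = 924 and greater than |444 − 480| = 36.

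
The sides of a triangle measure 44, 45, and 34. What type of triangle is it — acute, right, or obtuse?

acute

Compare the square of the longest side to the sum of squares of the other two: 34² + 44² = 3092 > 2025 = 45².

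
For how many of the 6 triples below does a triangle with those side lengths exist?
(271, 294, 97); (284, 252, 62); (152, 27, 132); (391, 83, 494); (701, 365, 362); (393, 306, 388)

5

(97,271,294): 97+271 > 294 → valid
(62,252,284): 62+252 > 284 → valid
(27,132,152): 27+132 > 152 → valid
(83,391,494): 83+391 ≤ 494 → not valid
(362,365,701): 362+365 > 701 → valid
(306,388,393): 306+388 > 393 → valid
5 of the 6 triples form a triangle.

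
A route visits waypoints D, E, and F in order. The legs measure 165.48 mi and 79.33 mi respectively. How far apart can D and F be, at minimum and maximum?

86.15 ≤ DF ≤ 244.81 mi

By the triangle inequality, |165.48 − 79.33| ≤ DF ≤ 165.48 + 79.33.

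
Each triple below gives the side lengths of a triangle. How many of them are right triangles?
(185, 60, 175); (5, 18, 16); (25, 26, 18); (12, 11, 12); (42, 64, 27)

1

(185,60,175): 60²+175² = 34225 = 185² → right
(5,18,16): 5²+16² = 281 < 324 = 18² → obtuse
(25,26,18): 18²+25² = 949 > 676 = 26² → acute
(12,11,12): 11²+12² = 265 > 144 = 12² → acute
(42,64,27): 27²+42² = 2493 < 4096 = 64² → obtuse
1 of the 5 is right.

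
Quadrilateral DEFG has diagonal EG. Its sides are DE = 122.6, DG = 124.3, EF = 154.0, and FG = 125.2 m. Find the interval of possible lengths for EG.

From triangle DEG: |122.6 − 124.3| < EG < 122.6 + 124.3, i.e. 1.7 < EG < 246.9.
From triangle FEG: 28.8 < EG < 279.2.
Both must hold, so EG lies in the intersection.

28.8 < EG < 246.9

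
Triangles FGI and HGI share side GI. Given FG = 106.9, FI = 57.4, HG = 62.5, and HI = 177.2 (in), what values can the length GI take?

From triangle FGI: |106.9 − 57.4| < GI < 106.9 + 57.4, i.e. 49.5 < GI < 164.3.
From triangle HGI: 114.7 < GI < 239.7.
Both must hold, so GI lies in the intersection.

114.7 < GI < 164.3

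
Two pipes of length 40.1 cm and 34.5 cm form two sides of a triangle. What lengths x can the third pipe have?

By the triangle inequality, x must be less than 40.1 + 34.5 = 74.6 and greater than |40.1 − 34.5| = 5.6.

5.6 < x < 74.6 (cm)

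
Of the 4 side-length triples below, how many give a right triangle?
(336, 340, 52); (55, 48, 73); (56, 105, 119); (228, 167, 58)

(336,340,52): 52²+336² = 115600 = 340² → right
(55,48,73): 48²+55² = 5329 = 73² → right
(56,105,119): 56²+105² = 14161 = 119² → right
(228,167,58): 58+167 ≤ 228, not a triangle
3 of the 4 are right.

3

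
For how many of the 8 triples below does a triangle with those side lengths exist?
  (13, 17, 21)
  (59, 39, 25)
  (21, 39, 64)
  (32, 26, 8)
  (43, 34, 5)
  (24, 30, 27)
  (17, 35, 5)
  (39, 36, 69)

(13,17,21): 13+17 > 21 → valid
(25,39,59): 25+39 > 59 → valid
(21,39,64): 21+39 ≤ 64 → not valid
(8,26,32): 8+26 > 32 → valid
(5,34,43): 5+34 ≤ 43 → not valid
(24,27,30): 24+27 > 30 → valid
(5,17,35): 5+17 ≤ 35 → not valid
(36,39,69): 36+39 > 69 → valid
5 of the 8 triples form a triangle.

5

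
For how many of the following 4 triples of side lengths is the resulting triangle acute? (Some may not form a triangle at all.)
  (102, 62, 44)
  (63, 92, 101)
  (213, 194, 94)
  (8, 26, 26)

3

(102,62,44): 44²+62² = 5780 < 10404 = 102² → obtuse
(63,92,101): 63²+92² = 12433 > 10201 = 101² → acute
(213,194,94): 94²+194² = 46472 > 45369 = 213² → acute
(8,26,26): 8²+26² = 740 > 676 = 26² → acute
3 of the 4 are acute.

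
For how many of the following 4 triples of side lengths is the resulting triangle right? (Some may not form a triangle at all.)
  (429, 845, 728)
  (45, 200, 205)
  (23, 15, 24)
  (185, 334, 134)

(429,845,728): 429²+728² = 714025 = 845² → right
(45,200,205): 45²+200² = 42025 = 205² → right
(23,15,24): 15²+23² = 754 > 576 = 24² → acute
(185,334,134): 134+185 ≤ 334, not a triangle
2 of the 4 are right.

2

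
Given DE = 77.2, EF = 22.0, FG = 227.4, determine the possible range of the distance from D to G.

The maximum is all hops collinear in one direction: 77.2 + 22.0 + 227.4 = 326.6.
The longest hop is 227.4; the others sum to 99.2. Folding the others back against it leaves at least 227.4 − 99.2 = 128.2.

128.2 ≤ DG ≤ 326.6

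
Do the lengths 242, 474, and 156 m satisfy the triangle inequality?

No

The longest side is 474, but the other two sum to only 398.
398 < 474, so the triangle inequality fails.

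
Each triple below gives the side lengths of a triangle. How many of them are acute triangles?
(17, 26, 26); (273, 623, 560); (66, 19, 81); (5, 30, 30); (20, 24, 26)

(17,26,26): 17²+26² = 965 > 676 = 26² → acute
(273,623,560): 273²+560² = 388129 = 623² → right
(66,19,81): 19²+66² = 4717 < 6561 = 81² → obtuse
(5,30,30): 5²+30² = 925 > 900 = 30² → acute
(20,24,26): 20²+24² = 976 > 676 = 26² → acute
3 of the 5 are acute.

3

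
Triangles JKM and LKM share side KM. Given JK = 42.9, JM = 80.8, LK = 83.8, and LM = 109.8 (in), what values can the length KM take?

37.9 < KM < 123.7

From triangle JKM: |42.9 − 80.8| < KM < 42.9 + 80.8, i.e. 37.9 < KM < 123.7.
From triangle LKM: 26.0 < KM < 193.6.
Both must hold, so KM lies in the intersection.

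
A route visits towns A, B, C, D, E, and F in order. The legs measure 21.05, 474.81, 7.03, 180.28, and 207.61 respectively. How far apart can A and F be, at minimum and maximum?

58.84 ≤ AF ≤ 890.78

The maximum is all hops collinear in one direction: 21.05 + 474.81 + 7.03 + 180.28 + 207.61 = 890.78.
The longest hop is 474.81; the others sum to 415.97. Folding the others back against it leaves at least 474.81 − 415.97 = 58.84.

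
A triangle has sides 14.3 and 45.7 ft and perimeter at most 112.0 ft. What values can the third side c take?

Triangle inequality alone gives 31.4 < c < 60.0.
The perimeter condition gives c ≤ 112.0 − 14.3 − 45.7 = 52.0.
Intersecting the two: 31.4 < c ≤ 52.0.

31.4 < c ≤ 52.0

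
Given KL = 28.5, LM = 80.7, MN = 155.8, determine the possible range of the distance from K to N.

46.6 ≤ KN ≤ 265.0

The maximum is all hops collinear in one direction: 28.5 + 80.7 + 155.8 = 265.0.
The longest hop is 155.8; the others sum to 109.2. Folding the others back against it leaves at least 155.8 − 109.2 = 46.6.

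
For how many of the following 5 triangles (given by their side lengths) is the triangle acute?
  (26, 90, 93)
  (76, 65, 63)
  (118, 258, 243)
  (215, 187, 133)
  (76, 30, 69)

4

(26,90,93): 26²+90² = 8776 > 8649 = 93² → acute
(76,65,63): 63²+65² = 8194 > 5776 = 76² → acute
(118,258,243): 118²+243² = 72973 > 66564 = 258² → acute
(215,187,133): 133²+187² = 52658 > 46225 = 215² → acute
(76,30,69): 30²+69² = 5661 < 5776 = 76² → obtuse
4 of the 5 are acute.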